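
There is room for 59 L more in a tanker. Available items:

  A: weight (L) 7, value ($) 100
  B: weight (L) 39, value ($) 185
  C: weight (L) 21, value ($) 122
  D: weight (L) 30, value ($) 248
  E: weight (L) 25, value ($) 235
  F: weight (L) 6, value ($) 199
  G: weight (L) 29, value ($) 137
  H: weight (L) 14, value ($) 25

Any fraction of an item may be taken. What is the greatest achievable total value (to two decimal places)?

Greedy by value/weight ratio, highest first.
Order: F (199/6=33.17) > A (100/7=14.29) > E (235/25=9.40) > D (248/30=8.27) > C (122/21=5.81) > B (185/39=4.74) > G (137/29=4.72) > H (25/14=1.79)
Fill: take F (6 @ 199) → take A (7 @ 100) → take E (25 @ 235) → take 21/30 of D → 173.60; 59/59 used.
Total value = 707.60

707.60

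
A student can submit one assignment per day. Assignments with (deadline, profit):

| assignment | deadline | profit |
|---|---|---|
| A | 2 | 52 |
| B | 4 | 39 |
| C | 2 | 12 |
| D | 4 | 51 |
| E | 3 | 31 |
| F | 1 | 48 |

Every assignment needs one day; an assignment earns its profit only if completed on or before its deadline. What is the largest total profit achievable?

Sort by profit descending; place each in the latest free slot ≤ its deadline.
By profit: A(d2,52), D(d4,51), F(d1,48), B(d4,39), E(d3,31), C(d2,12)
A→slot 2; D→slot 4; F→slot 1; B→slot 3; E skipped; C skipped.
Profit = 48 + 52 + 39 + 51 = 190

190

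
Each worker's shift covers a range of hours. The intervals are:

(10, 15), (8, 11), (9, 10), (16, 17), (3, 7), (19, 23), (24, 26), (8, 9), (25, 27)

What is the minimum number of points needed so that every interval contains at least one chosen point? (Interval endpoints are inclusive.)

6

Process intervals by earliest right end; each time one isn't hit yet, stab at its right endpoint.
By right end: [3,7]  [8,9]  [9,10]  [8,11]  [10,15]  [16,17]  [19,23]  [24,26]  [25,27]
[3,7] uncovered → point at 7; [8,9] uncovered → point at 9; [10,15] uncovered → point at 15; [16,17] uncovered → point at 17; [19,23] uncovered → point at 23; [24,26] uncovered → point at 26.
Points: 7, 9, 15, 17, 23, 26 (6 total).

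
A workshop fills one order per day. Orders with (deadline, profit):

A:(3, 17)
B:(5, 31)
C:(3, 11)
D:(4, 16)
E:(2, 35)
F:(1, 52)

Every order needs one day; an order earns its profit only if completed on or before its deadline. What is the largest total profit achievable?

Take jobs in profit order; each goes to the latest open slot no later than its deadline.
By profit: F(d1,52), E(d2,35), B(d5,31), A(d3,17), D(d4,16), C(d3,11)
F→slot 1; E→slot 2; B→slot 5; A→slot 3; D→slot 4; C skipped.
Profit = 52 + 35 + 17 + 16 + 31 = 151

151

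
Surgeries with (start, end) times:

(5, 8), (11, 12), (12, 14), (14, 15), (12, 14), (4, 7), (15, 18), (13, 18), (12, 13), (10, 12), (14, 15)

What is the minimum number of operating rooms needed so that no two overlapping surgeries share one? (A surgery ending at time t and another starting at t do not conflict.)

3

The answer is the maximum number of intervals overlapping at any instant.
starts: [4, 5, 10, 11, 12, 12, 12, 13, 14, 14, 15]
ends:   [7, 8, 12, 12, 13, 14, 14, 15, 15, 18, 18]
s4→1 s5→2 e7→1 e8→0 s10→1 s11→2 e12→1 e12→0 s12→1 s12→2 s12→3  — peak 3.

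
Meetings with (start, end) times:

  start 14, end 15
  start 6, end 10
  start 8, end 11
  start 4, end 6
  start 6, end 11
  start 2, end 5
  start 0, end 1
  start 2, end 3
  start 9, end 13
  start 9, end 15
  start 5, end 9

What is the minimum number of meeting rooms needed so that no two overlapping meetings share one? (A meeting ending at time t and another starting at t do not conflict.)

The answer is the maximum number of intervals overlapping at any instant.
Events (time:±→running): 0:+→1 1:-→0 2:+→1 2:+→2 3:-→1 4:+→2 5:-→1 5:+→2 6:-→1 6:+→2 6:+→3 8:+→4 9:-→3 9:+→4 9:+→5 … peak 5.

5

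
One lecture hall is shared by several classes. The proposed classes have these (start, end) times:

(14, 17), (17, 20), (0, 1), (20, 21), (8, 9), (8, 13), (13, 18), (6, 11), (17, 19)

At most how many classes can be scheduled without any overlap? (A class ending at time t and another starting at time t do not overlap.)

5

By end time: (0,1), (8,9), (6,11), (8,13), (14,17), (13,18), (17,19), (17,20), (20,21).
Pick (0,1); next start ≥ 1 → (8,9); next start ≥ 9 → (14,17); next start ≥ 17 → (17,19); next start ≥ 19 → (20,21).
Selected 5 classes.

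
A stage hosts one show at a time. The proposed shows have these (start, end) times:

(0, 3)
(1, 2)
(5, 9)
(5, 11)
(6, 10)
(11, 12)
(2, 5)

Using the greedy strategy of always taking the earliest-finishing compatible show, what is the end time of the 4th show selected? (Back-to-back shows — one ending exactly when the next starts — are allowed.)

Order by finish time; keep every interval that doesn't clash with the previous kept one.
Sorted by end: (1,2)  (0,3)  (2,5)  (5,9)  (6,10)  (5,11)  (11,12)
take (1,2); take (2,5); take (5,9); skip (5,11); take (11,12).
Selected: (1,2) (2,5) (5,9) (11,12)

12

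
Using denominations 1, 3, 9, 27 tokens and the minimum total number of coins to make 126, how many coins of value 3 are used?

Use the largest denomination that fits, subtract, and repeat.
126 = 4×27 + 2×9
Count of 3: 0

0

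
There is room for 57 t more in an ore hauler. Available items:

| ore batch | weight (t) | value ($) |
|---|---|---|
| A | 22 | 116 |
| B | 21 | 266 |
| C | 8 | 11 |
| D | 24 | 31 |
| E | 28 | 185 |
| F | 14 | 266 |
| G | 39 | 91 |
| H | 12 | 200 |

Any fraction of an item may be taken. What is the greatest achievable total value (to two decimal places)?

Sort by value per unit weight and fill in that order.
Order: F (266/14=19.00) > H (200/12=16.67) > B (266/21=12.67) > E (185/28=6.61) > A (116/22=5.27) > G (91/39=2.33) > C (11/8=1.38) > D (31/24=1.29)
Fill: take F (14 @ 266) → take H (12 @ 200) → take B (21 @ 266) → take 10/28 of E → 66.07; 57/57 used.
Total value = 798.07

798.07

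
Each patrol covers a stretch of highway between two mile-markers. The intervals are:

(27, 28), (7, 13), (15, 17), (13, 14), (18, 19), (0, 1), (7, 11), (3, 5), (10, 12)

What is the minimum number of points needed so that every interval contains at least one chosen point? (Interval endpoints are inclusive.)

7

By right end: [0,1]  [3,5]  [7,11]  [10,12]  [7,13]  [13,14]  [15,17]  [18,19]  [27,28]
[0,1] uncovered → point at 1; [3,5] uncovered → point at 5; [7,11] uncovered → point at 11; [13,14] uncovered → point at 14; [15,17] uncovered → point at 17; [18,19] uncovered → point at 19; [27,28] uncovered → point at 28.
Points: 1, 5, 11, 14, 17, 19, 28 (7 total).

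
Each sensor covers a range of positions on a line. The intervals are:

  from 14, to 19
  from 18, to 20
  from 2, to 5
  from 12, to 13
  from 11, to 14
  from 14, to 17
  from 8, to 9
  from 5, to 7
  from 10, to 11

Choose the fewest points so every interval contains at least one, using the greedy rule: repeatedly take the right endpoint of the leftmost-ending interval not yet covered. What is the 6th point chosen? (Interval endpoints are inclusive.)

20

Sort by right endpoint; whenever an interval is uncovered, place a point at its right end.
Sorted: [2,5] [5,7] [8,9] [10,11] [12,13] [11,14] [14,17] [14,19] [18,20]
{[2,5],[5,7]} hit by 5; {[8,9]} hit by 9; {[10,11]} hit by 11; {[12,13],[11,14]} hit by 13; {[14,17],[14,19]} hit by 17; {[18,20]} hit by 20.
Points: 5, 9, 11, 13, 17, 20 (6 total).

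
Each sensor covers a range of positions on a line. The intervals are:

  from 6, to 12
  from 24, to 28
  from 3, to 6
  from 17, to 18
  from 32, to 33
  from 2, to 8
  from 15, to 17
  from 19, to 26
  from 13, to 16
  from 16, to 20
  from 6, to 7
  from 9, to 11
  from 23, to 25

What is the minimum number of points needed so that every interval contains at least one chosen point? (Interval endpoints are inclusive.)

6

Sort by right endpoint; whenever an interval is uncovered, place a point at its right end.
Sorted: [3,6] [6,7] [2,8] [9,11] [6,12] [13,16] [15,17] [17,18] [16,20] [23,25] [19,26] [24,28] [32,33]
{[3,6],[6,7],[2,8]} hit by 6; {[9,11],[6,12]} hit by 11; {[13,16],[15,17]} hit by 16; {[17,18],[16,20]} hit by 18; {[23,25],[19,26],[24,28]} hit by 25; {[32,33]} hit by 33.
Points: 6, 11, 16, 18, 25, 33 (6 total).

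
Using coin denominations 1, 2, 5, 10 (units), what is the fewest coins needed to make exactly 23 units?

23 = 2×10 + 1×2 + 1×1
Total coins = 2 + 1 + 1 = 4

4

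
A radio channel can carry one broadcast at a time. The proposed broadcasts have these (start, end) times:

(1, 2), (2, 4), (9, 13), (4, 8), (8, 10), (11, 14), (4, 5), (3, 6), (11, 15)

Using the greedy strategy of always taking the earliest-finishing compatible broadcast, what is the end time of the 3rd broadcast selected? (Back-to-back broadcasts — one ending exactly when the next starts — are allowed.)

Sort by end time and greedily take each interval whose start is ≥ the last chosen end.
Sorted by end: (1,2)  (2,4)  (4,5)  (3,6)  (4,8)  (8,10)  (9,13)  (11,14)  (11,15)
take (1,2); take (2,4); take (4,5); take (8,10); take (11,14).
Selected: (1,2) (2,4) (4,5) (8,10) (11,14)

5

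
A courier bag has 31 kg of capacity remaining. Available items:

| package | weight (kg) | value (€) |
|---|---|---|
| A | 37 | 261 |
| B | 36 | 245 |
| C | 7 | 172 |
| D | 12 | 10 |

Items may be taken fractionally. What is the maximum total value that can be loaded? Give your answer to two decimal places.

341.30

Ratios (sorted): C 24.57, A 7.05, B 6.81, D 0.83
take C (7 @ 172); take 24/37 of A → 169.30. Capacity used 31/31.
Total value = 341.30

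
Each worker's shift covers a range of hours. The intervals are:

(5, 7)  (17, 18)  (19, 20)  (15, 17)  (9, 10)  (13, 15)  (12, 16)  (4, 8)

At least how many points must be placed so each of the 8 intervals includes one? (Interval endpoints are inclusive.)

5

Sort by right endpoint; whenever an interval is uncovered, place a point at its right end.
Sorted: [5,7] [4,8] [9,10] [13,15] [12,16] [15,17] [17,18] [19,20]
{[5,7],[4,8]} hit by 7; {[9,10]} hit by 10; {[13,15],[12,16],[15,17]} hit by 15; {[17,18]} hit by 18; {[19,20]} hit by 20.
Points: 7, 10, 15, 18, 20 (5 total).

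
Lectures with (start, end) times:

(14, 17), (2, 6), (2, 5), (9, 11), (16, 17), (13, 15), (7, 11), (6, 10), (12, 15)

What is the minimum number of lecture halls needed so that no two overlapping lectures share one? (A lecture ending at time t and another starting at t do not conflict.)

3

The answer is the maximum number of intervals overlapping at any instant.
starts: [2, 2, 6, 7, 9, 12, 13, 14, 16]
ends:   [5, 6, 10, 11, 11, 15, 15, 17, 17]
s2→1 s2→2 e5→1 e6→0 s6→1 s7→2 s9→3  — peak 3.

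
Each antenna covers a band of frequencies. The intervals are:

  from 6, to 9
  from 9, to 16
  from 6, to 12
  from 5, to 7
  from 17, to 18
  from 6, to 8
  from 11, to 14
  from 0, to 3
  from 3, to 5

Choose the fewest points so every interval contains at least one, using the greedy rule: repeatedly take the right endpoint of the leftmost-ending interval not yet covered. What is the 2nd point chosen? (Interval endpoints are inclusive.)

Process intervals by earliest right end; each time one isn't hit yet, stab at its right endpoint.
Sorted: [0,3] [3,5] [5,7] [6,8] [6,9] [6,12] [11,14] [9,16] [17,18]
{[0,3],[3,5]} hit by 3; {[5,7],[6,8],[6,9],[6,12]} hit by 7; {[11,14],[9,16]} hit by 14; {[17,18]} hit by 18.
Points: 3, 7, 14, 18 (4 total).

7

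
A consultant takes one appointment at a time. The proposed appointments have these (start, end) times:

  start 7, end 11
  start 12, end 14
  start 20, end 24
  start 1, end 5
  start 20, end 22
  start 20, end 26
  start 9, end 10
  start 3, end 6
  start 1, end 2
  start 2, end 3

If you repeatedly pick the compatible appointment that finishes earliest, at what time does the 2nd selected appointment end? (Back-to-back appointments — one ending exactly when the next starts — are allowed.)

Sorted by end: (1,2)  (2,3)  (1,5)  (3,6)  (9,10)  (7,11)  (12,14)  (20,22)  (20,24)  (20,26)
take (1,2); take (2,3); skip (1,5); take (3,6); take (9,10); take (12,14); take (20,22).
Selected: (1,2) (2,3) (3,6) (9,10) (12,14) (20,22)

3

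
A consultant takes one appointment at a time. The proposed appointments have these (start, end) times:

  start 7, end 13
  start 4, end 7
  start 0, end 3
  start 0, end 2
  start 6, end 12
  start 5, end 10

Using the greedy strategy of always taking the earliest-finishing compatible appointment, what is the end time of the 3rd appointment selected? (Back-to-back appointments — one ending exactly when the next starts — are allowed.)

13

Order by finish time; keep every interval that doesn't clash with the previous kept one.
By end time: (0,2), (0,3), (4,7), (5,10), (6,12), (7,13).
Pick (0,2); next start ≥ 2 → (4,7); next start ≥ 7 → (7,13).
Selected: (0,2) (4,7) (7,13)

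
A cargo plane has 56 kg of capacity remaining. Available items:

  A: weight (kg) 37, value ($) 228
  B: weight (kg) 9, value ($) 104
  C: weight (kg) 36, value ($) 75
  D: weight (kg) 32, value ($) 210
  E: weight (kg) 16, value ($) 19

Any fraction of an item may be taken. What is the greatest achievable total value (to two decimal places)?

Sort by value per unit weight and fill in that order.
Order: B (104/9=11.56) > D (210/32=6.56) > A (228/37=6.16) > C (75/36=2.08) > E (19/16=1.19)
Fill: take B (9 @ 104) → take D (32 @ 210) → take 15/37 of A → 92.43; 56/56 used.
Total value = 406.43

406.43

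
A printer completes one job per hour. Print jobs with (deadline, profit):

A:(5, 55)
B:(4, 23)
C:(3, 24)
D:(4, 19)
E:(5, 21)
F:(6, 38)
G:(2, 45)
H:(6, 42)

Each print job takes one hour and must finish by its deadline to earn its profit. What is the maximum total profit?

227

Profit order: A=55 G=45 H=42 F=38 C=24 B=23 E=21 D=19
Assign: A→slot 5, G→slot 2, H→slot 6, F→slot 4, C→slot 3, B→slot 1, E skipped, D skipped.
Slots: [1:B] [2:G] [3:C] [4:F] [5:A] [6:H]
Profit = 23 + 45 + 24 + 38 + 55 + 42 = 227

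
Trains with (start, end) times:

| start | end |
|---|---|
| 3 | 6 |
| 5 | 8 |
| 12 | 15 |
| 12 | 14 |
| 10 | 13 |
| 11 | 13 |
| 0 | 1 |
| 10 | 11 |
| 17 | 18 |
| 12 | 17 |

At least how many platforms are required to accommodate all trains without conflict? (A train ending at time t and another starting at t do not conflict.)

5

starts: [0, 3, 5, 10, 10, 11, 12, 12, 12, 17]
ends:   [1, 6, 8, 11, 13, 13, 14, 15, 17, 18]
s0→1 e1→0 s3→1 s5→2 e6→1 e8→0 s10→1 s10→2 e11→1 s11→2 s12→3 s12→4 s12→5  — peak 5.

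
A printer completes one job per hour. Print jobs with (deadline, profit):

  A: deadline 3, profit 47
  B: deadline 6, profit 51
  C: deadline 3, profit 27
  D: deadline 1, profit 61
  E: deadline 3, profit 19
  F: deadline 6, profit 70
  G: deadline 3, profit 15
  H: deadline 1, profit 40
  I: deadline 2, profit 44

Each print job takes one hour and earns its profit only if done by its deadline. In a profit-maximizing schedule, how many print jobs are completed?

Take jobs in profit order; each goes to the latest open slot no later than its deadline.
By profit: F(d6,70), D(d1,61), B(d6,51), A(d3,47), I(d2,44), H(d1,40), C(d3,27), E(d3,19), G(d3,15)
F→slot 6; D→slot 1; B→slot 5; A→slot 3; I→slot 2; H skipped; C skipped; E skipped; G skipped.
5 of 9 scheduled.

5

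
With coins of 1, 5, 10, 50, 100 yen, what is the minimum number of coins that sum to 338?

10

338 − 3×100→38 − 3×10→8 − 1×5→3 − 3×1→0
Total coins = 3 + 3 + 1 + 3 = 10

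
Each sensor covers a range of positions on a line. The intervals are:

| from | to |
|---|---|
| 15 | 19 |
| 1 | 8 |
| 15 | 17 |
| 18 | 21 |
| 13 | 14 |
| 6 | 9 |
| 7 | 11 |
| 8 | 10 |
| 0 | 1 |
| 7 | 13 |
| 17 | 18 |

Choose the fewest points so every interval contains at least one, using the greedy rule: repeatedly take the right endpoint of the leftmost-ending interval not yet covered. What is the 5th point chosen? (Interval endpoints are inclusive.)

21

By right end: [0,1]  [1,8]  [6,9]  [8,10]  [7,11]  [7,13]  [13,14]  [15,17]  [17,18]  [15,19]  [18,21]
[0,1] uncovered → point at 1; [6,9] uncovered → point at 9; [13,14] uncovered → point at 14; [15,17] uncovered → point at 17; [18,21] uncovered → point at 21.
Points: 1, 9, 14, 17, 21 (5 total).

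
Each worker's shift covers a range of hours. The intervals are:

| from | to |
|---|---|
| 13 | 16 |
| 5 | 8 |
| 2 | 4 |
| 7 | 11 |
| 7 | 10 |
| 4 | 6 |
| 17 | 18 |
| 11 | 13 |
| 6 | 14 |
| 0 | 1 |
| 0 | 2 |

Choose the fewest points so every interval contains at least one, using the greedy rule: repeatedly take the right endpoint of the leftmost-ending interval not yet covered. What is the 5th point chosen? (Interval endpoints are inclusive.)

18

Sort by right endpoint; whenever an interval is uncovered, place a point at its right end.
Sorted: [0,1] [0,2] [2,4] [4,6] [5,8] [7,10] [7,11] [11,13] [6,14] [13,16] [17,18]
{[0,1],[0,2]} hit by 1; {[2,4],[4,6]} hit by 4; {[5,8],[7,10],[7,11]} hit by 8; {[11,13],[6,14],[13,16]} hit by 13; {[17,18]} hit by 18.
Points: 1, 4, 8, 13, 18 (5 total).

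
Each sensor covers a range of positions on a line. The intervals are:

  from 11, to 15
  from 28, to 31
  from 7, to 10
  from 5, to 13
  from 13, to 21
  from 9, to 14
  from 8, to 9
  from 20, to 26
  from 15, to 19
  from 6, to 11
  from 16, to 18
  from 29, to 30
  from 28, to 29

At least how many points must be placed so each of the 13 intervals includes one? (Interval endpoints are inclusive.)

By right end: [8,9]  [7,10]  [6,11]  [5,13]  [9,14]  [11,15]  [16,18]  [15,19]  [13,21]  [20,26]  [28,29]  [29,30]  [28,31]
[8,9] uncovered → point at 9; [11,15] uncovered → point at 15; [16,18] uncovered → point at 18; [20,26] uncovered → point at 26; [28,29] uncovered → point at 29.
Points: 9, 15, 18, 26, 29 (5 total).

5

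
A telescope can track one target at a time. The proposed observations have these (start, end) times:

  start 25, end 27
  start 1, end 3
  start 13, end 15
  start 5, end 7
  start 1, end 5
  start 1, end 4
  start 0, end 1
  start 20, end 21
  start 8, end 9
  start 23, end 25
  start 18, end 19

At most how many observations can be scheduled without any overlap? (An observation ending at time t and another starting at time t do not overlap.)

By end time: (0,1), (1,3), (1,4), (1,5), (5,7), (8,9), (13,15), (18,19), (20,21), (23,25), (25,27).
Pick (0,1); next start ≥ 1 → (1,3); next start ≥ 3 → (5,7); next start ≥ 7 → (8,9); next start ≥ 9 → (13,15); next start ≥ 15 → (18,19); next start ≥ 19 → (20,21); next start ≥ 21 → (23,25); next start ≥ 25 → (25,27).
Selected 9 observations.

9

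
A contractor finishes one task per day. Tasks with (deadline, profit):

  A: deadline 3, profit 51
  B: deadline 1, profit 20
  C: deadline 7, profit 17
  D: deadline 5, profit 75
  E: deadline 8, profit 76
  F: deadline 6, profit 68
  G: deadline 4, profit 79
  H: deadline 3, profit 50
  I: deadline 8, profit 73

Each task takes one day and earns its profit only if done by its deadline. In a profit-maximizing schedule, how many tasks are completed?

8

Take jobs in profit order; each goes to the latest open slot no later than its deadline.
By profit: G(d4,79), E(d8,76), D(d5,75), I(d8,73), F(d6,68), A(d3,51), H(d3,50), B(d1,20), C(d7,17)
G→slot 4; E→slot 8; D→slot 5; I→slot 7; F→slot 6; A→slot 3; H→slot 2; B→slot 1; C skipped.
8 of 9 scheduled.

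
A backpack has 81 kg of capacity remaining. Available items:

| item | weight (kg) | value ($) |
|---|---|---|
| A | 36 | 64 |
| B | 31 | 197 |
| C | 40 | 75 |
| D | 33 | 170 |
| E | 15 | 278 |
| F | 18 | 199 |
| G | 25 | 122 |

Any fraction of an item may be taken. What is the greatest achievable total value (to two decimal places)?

761.58

Greedy by value/weight ratio, highest first.
Order: E (278/15=18.53) > F (199/18=11.06) > B (197/31=6.35) > D (170/33=5.15) > G (122/25=4.88) > C (75/40=1.88) > A (64/36=1.78)
Fill: take E (15 @ 278) → take F (18 @ 199) → take B (31 @ 197) → take 17/33 of D → 87.58; 81/81 used.
Total value = 761.58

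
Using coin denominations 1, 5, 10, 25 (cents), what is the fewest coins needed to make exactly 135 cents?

6

135 = 5×25 + 1×10
Total coins = 5 + 1 = 6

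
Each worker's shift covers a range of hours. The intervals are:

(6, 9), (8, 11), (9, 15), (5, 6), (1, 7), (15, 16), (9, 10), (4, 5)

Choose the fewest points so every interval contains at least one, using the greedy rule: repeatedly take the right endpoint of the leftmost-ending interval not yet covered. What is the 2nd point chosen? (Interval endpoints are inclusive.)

Sorted: [4,5] [5,6] [1,7] [6,9] [9,10] [8,11] [9,15] [15,16]
{[4,5],[5,6],[1,7]} hit by 5; {[6,9],[9,10],[8,11],[9,15]} hit by 9; {[15,16]} hit by 16.
Points: 5, 9, 16 (3 total).

9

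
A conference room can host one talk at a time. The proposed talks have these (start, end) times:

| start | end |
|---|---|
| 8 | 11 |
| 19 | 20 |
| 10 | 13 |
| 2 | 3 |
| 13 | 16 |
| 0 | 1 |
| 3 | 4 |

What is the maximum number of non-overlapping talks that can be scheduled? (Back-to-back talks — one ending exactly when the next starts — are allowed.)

6

Order by finish time; keep every interval that doesn't clash with the previous kept one.
By end time: (0,1), (2,3), (3,4), (8,11), (10,13), (13,16), (19,20).
Pick (0,1); next start ≥ 1 → (2,3); next start ≥ 3 → (3,4); next start ≥ 4 → (8,11); next start ≥ 11 → (13,16); next start ≥ 16 → (19,20).
Selected 6 talks.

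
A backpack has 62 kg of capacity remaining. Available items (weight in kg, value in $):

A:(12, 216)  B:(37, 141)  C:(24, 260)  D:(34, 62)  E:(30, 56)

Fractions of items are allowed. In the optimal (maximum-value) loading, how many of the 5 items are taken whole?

2

Sort by value per unit weight and fill in that order.
Ratios (sorted): A 18.00, C 10.83, B 3.81, E 1.87, D 1.82
take A (12 @ 216); take C (24 @ 260); take 26/37 of B → 99.08. Capacity used 62/62.
2 item(s) taken whole; one partial (take 26/37 of B).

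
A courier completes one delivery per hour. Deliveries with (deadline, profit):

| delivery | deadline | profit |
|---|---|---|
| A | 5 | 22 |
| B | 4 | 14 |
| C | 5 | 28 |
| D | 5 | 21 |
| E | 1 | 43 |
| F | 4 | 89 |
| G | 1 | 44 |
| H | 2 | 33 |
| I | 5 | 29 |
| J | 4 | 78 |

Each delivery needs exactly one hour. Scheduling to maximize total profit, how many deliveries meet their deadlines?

Take jobs in profit order; each goes to the latest open slot no later than its deadline.
By profit: F(d4,89), J(d4,78), G(d1,44), E(d1,43), H(d2,33), I(d5,29), C(d5,28), A(d5,22), D(d5,21), B(d4,14)
F→slot 4; J→slot 3; G→slot 1; E skipped; H→slot 2; I→slot 5; C skipped; A skipped; D skipped; B skipped.
5 of 10 scheduled.

5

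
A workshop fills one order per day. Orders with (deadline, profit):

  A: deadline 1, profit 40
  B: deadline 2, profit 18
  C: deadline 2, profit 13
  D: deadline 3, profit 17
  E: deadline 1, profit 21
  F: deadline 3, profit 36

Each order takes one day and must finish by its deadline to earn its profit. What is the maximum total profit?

Take jobs in profit order; each goes to the latest open slot no later than its deadline.
By profit: A(d1,40), F(d3,36), E(d1,21), B(d2,18), D(d3,17), C(d2,13)
A→slot 1; F→slot 3; E skipped; B→slot 2; D skipped; C skipped.
Profit = 40 + 18 + 36 = 94

94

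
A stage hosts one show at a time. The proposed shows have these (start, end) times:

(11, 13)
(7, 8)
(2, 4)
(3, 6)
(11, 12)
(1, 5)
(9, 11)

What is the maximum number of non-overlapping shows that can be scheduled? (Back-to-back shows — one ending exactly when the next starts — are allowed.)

4

Order by finish time; keep every interval that doesn't clash with the previous kept one.
Sorted by end: (2,4)  (1,5)  (3,6)  (7,8)  (9,11)  (11,12)  (11,13)
take (2,4); take (7,8); take (9,11); take (11,12).
Selected 4 shows.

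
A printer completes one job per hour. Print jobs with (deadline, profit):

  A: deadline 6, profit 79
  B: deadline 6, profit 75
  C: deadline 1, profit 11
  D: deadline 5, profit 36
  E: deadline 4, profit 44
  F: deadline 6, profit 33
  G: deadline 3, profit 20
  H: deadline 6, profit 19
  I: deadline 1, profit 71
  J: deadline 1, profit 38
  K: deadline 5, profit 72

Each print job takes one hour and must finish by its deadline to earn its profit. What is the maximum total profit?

377

Take jobs in profit order; each goes to the latest open slot no later than its deadline.
Profit order: A=79 B=75 K=72 I=71 E=44 J=38 D=36 F=33 G=20 H=19 C=11
Assign: A→slot 6, B→slot 5, K→slot 4, I→slot 1, E→slot 3, J skipped, D→slot 2, F skipped, G skipped, H skipped, C skipped.
Slots: [1:I] [2:D] [3:E] [4:K] [5:B] [6:A]
Profit = 71 + 36 + 44 + 72 + 75 + 79 = 377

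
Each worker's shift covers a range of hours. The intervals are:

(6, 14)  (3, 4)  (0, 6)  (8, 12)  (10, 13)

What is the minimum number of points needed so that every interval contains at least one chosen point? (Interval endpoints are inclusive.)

Sort by right endpoint; whenever an interval is uncovered, place a point at its right end.
Sorted: [3,4] [0,6] [8,12] [10,13] [6,14]
{[3,4],[0,6]} hit by 4; {[8,12],[10,13],[6,14]} hit by 12.
Points: 4, 12 (2 total).

2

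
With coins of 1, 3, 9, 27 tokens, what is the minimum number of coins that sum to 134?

10

Use the largest denomination that fits, subtract, and repeat.
134 − 4×27→26 − 2×9→8 − 2×3→2 − 2×1→0
Total coins = 4 + 2 + 2 + 2 = 10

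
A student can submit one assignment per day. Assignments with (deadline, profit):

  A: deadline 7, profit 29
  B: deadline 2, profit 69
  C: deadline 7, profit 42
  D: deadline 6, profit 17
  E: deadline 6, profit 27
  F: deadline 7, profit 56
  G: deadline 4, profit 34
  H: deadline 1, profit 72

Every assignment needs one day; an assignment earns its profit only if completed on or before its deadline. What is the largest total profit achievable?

Sort by profit descending; place each in the latest free slot ≤ its deadline.
Profit order: H=72 B=69 F=56 C=42 G=34 A=29 E=27 D=17
Assign: H→slot 1, B→slot 2, F→slot 7, C→slot 6, G→slot 4, A→slot 5, E→slot 3, D skipped.
Slots: [1:H] [2:B] [3:E] [4:G] [5:A] [6:C] [7:F]
Profit = 72 + 69 + 27 + 34 + 29 + 42 + 56 = 329

329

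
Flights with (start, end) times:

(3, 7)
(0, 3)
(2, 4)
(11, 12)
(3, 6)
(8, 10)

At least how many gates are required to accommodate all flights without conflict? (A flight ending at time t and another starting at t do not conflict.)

Count concurrent intervals with a sweep; the peak is the room count.
starts: [0, 2, 3, 3, 8, 11]
ends:   [3, 4, 6, 7, 10, 12]
s0→1 s2→2 e3→1 s3→2 s3→3  — peak 3.

3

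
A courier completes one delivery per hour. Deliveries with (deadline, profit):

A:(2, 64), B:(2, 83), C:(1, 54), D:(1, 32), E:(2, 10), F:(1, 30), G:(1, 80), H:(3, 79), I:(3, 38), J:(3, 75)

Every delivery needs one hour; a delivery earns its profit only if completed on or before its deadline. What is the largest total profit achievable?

242

Profit order: B=83 G=80 H=79 J=75 A=64 C=54 I=38 D=32 F=30 E=10
Assign: B→slot 2, G→slot 1, H→slot 3, J skipped, A skipped, C skipped, I skipped, D skipped, F skipped, E skipped.
Slots: [1:G] [2:B] [3:H]
Profit = 80 + 83 + 79 = 242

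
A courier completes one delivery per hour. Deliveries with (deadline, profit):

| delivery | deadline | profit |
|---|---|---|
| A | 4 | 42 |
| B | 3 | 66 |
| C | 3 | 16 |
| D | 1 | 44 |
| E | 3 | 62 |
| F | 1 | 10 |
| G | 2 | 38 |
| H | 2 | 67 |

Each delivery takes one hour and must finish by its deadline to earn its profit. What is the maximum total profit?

Sort by profit descending; place each in the latest free slot ≤ its deadline.
Profit order: H=67 B=66 E=62 D=44 A=42 G=38 C=16 F=10
Assign: H→slot 2, B→slot 3, E→slot 1, D skipped, A→slot 4, G skipped, C skipped, F skipped.
Slots: [1:E] [2:H] [3:B] [4:A]
Profit = 62 + 67 + 66 + 42 = 237

237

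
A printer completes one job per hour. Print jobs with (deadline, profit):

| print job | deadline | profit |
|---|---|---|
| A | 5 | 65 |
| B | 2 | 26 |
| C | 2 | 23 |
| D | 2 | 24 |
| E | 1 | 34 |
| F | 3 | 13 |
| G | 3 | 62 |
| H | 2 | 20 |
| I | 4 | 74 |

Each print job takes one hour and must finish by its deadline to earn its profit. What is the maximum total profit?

By profit: I(d4,74), A(d5,65), G(d3,62), E(d1,34), B(d2,26), D(d2,24), C(d2,23), H(d2,20), F(d3,13)
I→slot 4; A→slot 5; G→slot 3; E→slot 1; B→slot 2; D skipped; C skipped; H skipped; F skipped.
Profit = 34 + 26 + 62 + 74 + 65 = 261

261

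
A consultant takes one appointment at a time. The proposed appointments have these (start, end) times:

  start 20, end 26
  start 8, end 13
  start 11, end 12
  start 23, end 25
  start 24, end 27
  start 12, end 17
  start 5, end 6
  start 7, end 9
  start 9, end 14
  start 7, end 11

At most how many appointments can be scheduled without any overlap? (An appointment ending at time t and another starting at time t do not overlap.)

5

Greedy by earliest finish: after sorting by end time, pick each interval compatible with the last pick.
By end time: (5,6), (7,9), (7,11), (11,12), (8,13), (9,14), (12,17), (23,25), (20,26), (24,27).
Pick (5,6); next start ≥ 6 → (7,9); next start ≥ 9 → (11,12); next start ≥ 12 → (12,17); next start ≥ 17 → (23,25).
Selected 5 appointments.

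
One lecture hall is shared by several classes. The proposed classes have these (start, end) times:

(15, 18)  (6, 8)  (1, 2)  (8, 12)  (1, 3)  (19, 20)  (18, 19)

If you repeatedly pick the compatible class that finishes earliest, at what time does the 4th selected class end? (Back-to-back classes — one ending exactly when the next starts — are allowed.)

18

Sort by end time and greedily take each interval whose start is ≥ the last chosen end.
Sorted by end: (1,2)  (1,3)  (6,8)  (8,12)  (15,18)  (18,19)  (19,20)
take (1,2); take (6,8); take (8,12); take (15,18); take (18,19); take (19,20).
Selected: (1,2) (6,8) (8,12) (15,18) (18,19) (19,20)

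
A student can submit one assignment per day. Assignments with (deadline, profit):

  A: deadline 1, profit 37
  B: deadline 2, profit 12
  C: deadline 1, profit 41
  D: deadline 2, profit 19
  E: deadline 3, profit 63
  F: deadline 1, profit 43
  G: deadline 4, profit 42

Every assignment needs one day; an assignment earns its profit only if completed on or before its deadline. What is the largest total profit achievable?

167

Sort by profit descending; place each in the latest free slot ≤ its deadline.
By profit: E(d3,63), F(d1,43), G(d4,42), C(d1,41), A(d1,37), D(d2,19), B(d2,12)
E→slot 3; F→slot 1; G→slot 4; C skipped; A skipped; D→slot 2; B skipped.
Profit = 43 + 19 + 63 + 42 = 167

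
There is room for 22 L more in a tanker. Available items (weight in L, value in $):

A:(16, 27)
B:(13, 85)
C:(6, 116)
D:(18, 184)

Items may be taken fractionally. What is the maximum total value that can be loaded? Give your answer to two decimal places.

Order: C (116/6=19.33) > D (184/18=10.22) > B (85/13=6.54) > A (27/16=1.69)
Fill: take C (6 @ 116) → take 16/18 of D → 163.56; 22/22 used.
Total value = 279.56

279.56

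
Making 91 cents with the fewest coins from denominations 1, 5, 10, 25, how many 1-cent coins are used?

Greedy: take as many of the largest coin as possible, then repeat with the remainder.
91 − 3×25→16 − 1×10→6 − 1×5→1 − 1×1→0
Count of 1: 1

1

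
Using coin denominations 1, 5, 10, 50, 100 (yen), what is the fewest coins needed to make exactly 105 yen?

2

Greedy: take as many of the largest coin as possible, then repeat with the remainder.
105 − 1×100→5 − 1×5→0
Total coins = 1 + 1 = 2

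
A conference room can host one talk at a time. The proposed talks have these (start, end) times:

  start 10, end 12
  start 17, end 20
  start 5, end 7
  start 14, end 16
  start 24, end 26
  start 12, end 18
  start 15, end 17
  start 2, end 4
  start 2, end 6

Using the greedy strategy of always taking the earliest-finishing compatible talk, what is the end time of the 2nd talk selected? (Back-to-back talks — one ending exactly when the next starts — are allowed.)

7

Sorted by end: (2,4)  (2,6)  (5,7)  (10,12)  (14,16)  (15,17)  (12,18)  (17,20)  (24,26)
take (2,4); take (5,7); take (10,12); take (14,16); take (17,20); take (24,26).
Selected: (2,4) (5,7) (10,12) (14,16) (17,20) (24,26)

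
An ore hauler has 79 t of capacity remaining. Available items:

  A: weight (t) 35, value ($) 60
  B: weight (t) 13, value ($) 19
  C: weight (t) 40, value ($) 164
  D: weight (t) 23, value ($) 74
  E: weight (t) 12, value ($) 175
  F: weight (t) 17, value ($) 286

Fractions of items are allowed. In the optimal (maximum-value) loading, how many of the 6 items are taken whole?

Order: F (286/17=16.82) > E (175/12=14.58) > C (164/40=4.10) > D (74/23=3.22) > A (60/35=1.71) > B (19/13=1.46)
Fill: take F (17 @ 286) → take E (12 @ 175) → take C (40 @ 164) → take 10/23 of D → 32.17; 79/79 used.
3 item(s) taken whole; one partial (take 10/23 of D).

3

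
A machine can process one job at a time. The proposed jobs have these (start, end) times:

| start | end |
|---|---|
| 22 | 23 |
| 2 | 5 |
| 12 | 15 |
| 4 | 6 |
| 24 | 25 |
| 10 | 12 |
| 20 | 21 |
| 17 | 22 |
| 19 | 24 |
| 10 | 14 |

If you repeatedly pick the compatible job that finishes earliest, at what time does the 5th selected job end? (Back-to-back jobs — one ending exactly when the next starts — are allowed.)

23

Sorted by end: (2,5)  (4,6)  (10,12)  (10,14)  (12,15)  (20,21)  (17,22)  (22,23)  (19,24)  (24,25)
take (2,5); skip (4,6); take (10,12); skip (10,14); take (12,15); take (20,21); skip (17,22); take (22,23); skip (19,24); take (24,25).
Selected: (2,5) (10,12) (12,15) (20,21) (22,23) (24,25)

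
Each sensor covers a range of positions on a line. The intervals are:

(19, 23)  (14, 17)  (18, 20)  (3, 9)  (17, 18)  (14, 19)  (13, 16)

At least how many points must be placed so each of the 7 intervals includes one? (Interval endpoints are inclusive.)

4

Process intervals by earliest right end; each time one isn't hit yet, stab at its right endpoint.
Sorted: [3,9] [13,16] [14,17] [17,18] [14,19] [18,20] [19,23]
{[3,9]} hit by 9; {[13,16],[14,17]} hit by 16; {[17,18],[14,19],[18,20]} hit by 18; {[19,23]} hit by 23.
Points: 9, 16, 18, 23 (4 total).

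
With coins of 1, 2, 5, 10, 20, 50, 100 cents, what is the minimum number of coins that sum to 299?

Greedy: take as many of the largest coin as possible, then repeat with the remainder.
299 − 2×100→99 − 1×50→49 − 2×20→9 − 1×5→4 − 2×2→0
Total coins = 2 + 1 + 2 + 1 + 2 = 8

8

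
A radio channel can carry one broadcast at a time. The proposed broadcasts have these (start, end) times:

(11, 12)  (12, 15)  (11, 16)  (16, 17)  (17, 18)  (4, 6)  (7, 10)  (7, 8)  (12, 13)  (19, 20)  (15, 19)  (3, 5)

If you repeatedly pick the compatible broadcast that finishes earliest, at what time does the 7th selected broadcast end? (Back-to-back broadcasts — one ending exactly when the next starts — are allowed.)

Sorted by end: (3,5)  (4,6)  (7,8)  (7,10)  (11,12)  (12,13)  (12,15)  (11,16)  (16,17)  (17,18)  (15,19)  (19,20)
take (3,5); take (7,8); take (11,12); take (12,13); take (16,17); take (17,18); take (19,20).
Selected: (3,5) (7,8) (11,12) (12,13) (16,17) (17,18) (19,20)

20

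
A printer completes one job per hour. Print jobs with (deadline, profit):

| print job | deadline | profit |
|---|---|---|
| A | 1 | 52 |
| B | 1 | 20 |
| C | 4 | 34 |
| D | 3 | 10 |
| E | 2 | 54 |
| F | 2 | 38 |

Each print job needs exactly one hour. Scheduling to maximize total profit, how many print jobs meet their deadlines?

By profit: E(d2,54), A(d1,52), F(d2,38), C(d4,34), B(d1,20), D(d3,10)
E→slot 2; A→slot 1; F skipped; C→slot 4; B skipped; D→slot 3.
4 of 6 scheduled.

4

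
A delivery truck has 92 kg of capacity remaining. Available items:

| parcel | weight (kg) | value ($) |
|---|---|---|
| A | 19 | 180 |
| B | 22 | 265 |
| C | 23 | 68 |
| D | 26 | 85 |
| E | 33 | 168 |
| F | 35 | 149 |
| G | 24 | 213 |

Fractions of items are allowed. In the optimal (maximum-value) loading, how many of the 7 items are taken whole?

3

Ratios (sorted): B 12.05, A 9.47, G 8.88, E 5.09, F 4.26, D 3.27, C 2.96
take B (22 @ 265); take A (19 @ 180); take G (24 @ 213); take 27/33 of E → 137.45. Capacity used 92/92.
3 item(s) taken whole; one partial (take 27/33 of E).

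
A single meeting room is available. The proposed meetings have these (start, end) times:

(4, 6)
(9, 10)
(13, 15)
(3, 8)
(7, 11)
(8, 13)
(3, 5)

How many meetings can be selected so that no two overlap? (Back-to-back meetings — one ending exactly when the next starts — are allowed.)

3

Greedy by earliest finish: after sorting by end time, pick each interval compatible with the last pick.
By end time: (3,5), (4,6), (3,8), (9,10), (7,11), (8,13), (13,15).
Pick (3,5); next start ≥ 5 → (9,10); next start ≥ 10 → (13,15).
Selected 3 meetings.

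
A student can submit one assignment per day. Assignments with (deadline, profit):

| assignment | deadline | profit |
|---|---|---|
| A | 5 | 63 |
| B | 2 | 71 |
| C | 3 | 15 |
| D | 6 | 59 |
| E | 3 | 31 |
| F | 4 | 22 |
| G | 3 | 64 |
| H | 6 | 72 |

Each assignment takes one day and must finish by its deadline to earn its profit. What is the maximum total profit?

Take jobs in profit order; each goes to the latest open slot no later than its deadline.
Profit order: H=72 B=71 G=64 A=63 D=59 E=31 F=22 C=15
Assign: H→slot 6, B→slot 2, G→slot 3, A→slot 5, D→slot 4, E→slot 1, F skipped, C skipped.
Slots: [1:E] [2:B] [3:G] [4:D] [5:A] [6:H]
Profit = 31 + 71 + 64 + 59 + 63 + 72 = 360

360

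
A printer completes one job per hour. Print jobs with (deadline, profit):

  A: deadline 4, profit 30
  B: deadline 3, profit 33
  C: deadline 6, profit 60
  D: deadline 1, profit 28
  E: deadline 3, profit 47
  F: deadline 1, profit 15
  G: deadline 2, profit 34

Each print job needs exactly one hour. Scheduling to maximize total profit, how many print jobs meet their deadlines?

5

Sort by profit descending; place each in the latest free slot ≤ its deadline.
Profit order: C=60 E=47 G=34 B=33 A=30 D=28 F=15
Assign: C→slot 6, E→slot 3, G→slot 2, B→slot 1, A→slot 4, D skipped, F skipped.
Slots: [1:B] [2:G] [3:E] [4:A] [6:C]
5 of 7 scheduled.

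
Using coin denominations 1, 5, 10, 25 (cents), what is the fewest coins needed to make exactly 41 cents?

Greedy: take as many of the largest coin as possible, then repeat with the remainder.
41 = 1×25 + 1×10 + 1×5 + 1×1
Total coins = 1 + 1 + 1 + 1 = 4

4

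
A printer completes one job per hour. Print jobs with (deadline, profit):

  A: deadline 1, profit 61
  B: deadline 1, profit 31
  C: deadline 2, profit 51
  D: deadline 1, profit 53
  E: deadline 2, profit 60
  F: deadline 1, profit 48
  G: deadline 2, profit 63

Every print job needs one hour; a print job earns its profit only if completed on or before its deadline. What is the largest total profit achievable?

Sort by profit descending; place each in the latest free slot ≤ its deadline.
Profit order: G=63 A=61 E=60 D=53 C=51 F=48 B=31
Assign: G→slot 2, A→slot 1, E skipped, D skipped, C skipped, F skipped, B skipped.
Slots: [1:A] [2:G]
Profit = 61 + 63 = 124

124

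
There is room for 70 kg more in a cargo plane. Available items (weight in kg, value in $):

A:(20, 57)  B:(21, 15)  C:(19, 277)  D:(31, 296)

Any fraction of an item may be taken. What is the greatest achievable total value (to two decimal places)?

630.00

Sort by value per unit weight and fill in that order.
Ratios (sorted): C 14.58, D 9.55, A 2.85, B 0.71
take C (19 @ 277); take D (31 @ 296); take A (20 @ 57). Capacity used 70/70.
Total value = 630.00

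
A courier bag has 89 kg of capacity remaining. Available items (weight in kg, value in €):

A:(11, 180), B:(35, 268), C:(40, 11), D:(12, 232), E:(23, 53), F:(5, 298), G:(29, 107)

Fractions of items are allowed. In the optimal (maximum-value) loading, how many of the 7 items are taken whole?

Greedy by value/weight ratio, highest first.
Order: F (298/5=59.60) > D (232/12=19.33) > A (180/11=16.36) > B (268/35=7.66) > G (107/29=3.69) > E (53/23=2.30) > C (11/40=0.28)
Fill: take F (5 @ 298) → take D (12 @ 232) → take A (11 @ 180) → take B (35 @ 268) → take 26/29 of G → 95.93; 89/89 used.
4 item(s) taken whole; one partial (take 26/29 of G).

4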